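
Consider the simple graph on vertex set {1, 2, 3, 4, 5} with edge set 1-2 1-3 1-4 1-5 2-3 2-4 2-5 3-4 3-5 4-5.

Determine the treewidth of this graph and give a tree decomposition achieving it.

With just one bag of size 5, the width is 5 − 1 = 4, so tw(G) ≤ 4. On the other hand G contains the 5-clique {1, 2, 3, 4, 5}. A clique must lie in a single bag of any decomposition, so no decomposition can have width below 4. The upper and lower bounds meet at 4, so that is the treewidth.

Treewidth 4.
One optimal decomposition is:
Bags: B1 = {1, 2, 3, 4, 5}
Tree: (single bag)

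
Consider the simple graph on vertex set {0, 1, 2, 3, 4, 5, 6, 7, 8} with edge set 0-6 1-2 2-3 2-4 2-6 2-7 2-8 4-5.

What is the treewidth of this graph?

1

A width-1 tree decomposition is:
Bags: B1 = {2, 8}  B2 = {1, 2}  B3 = {2, 6}  B4 = {2, 4}  B5 = {2, 7}  B6 = {0, 6}  B7 = {2, 3}  B8 = {4, 5}
Tree: B1–B2, B2–B3, B1–B4, B3–B5, B3–B6, B3–B7, B4–B8
Every bag has size at most 2, so the width is 2 − 1 = 1 and tw(G) ≤ 1. Since G has at least one edge (e.g. 8–2), it is not an edgeless graph, so tw(G) ≥ 1. Combining the bounds, tw(G) = 1.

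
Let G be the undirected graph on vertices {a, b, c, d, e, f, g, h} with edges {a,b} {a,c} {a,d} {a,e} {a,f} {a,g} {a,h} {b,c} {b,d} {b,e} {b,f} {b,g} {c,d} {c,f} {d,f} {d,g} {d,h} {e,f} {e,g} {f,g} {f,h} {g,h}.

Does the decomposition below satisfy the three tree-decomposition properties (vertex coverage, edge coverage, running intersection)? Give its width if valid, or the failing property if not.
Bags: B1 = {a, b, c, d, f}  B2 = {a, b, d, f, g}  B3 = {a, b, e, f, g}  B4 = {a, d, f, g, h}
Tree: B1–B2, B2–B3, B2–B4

Every vertex of G appears in some bag (union = {a, b, c, d, e, f, g, h}); every edge is covered by a bag; and for each vertex v the set of bags containing v is connected in the bag tree. The decomposition is therefore valid. The largest bag has 5 vertices, so the width is 4.

Yes; width 4.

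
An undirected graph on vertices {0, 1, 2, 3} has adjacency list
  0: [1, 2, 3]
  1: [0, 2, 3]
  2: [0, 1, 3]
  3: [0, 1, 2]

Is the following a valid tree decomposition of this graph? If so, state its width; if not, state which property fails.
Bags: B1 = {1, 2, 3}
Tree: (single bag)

No — vertex 0 appears in no bag.

A tree decomposition must satisfy three properties: every vertex lies in some bag; for every edge, both endpoints lie together in some bag; and for every vertex, the bags containing it form a connected subtree. Here vertex 0 appears in no bag, so the decomposition is invalid.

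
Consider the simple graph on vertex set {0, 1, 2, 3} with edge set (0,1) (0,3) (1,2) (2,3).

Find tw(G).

2

A width-2 tree decomposition is:
Bags: B1 = {0, 1, 2}  B2 = {0, 2, 3}
Tree: B1–B2
Each bag holds 3 vertices, so the decomposition has width 2, which upper-bounds the treewidth. Since 2–1–0–3–2 is a cycle in G, G is not acyclic. Forests are exactly the graphs of treewidth ≤ 1, so tw(G) ≥ 2. Therefore the treewidth is 2.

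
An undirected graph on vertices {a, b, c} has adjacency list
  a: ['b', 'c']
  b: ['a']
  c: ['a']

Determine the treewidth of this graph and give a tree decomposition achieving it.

Every bag has size at most 2, so the width is 2 − 1 = 1 and tw(G) ≤ 1. G has an edge, so its treewidth is at least 1. The upper and lower bounds meet at 1, so that is the treewidth.

Treewidth 1.
One such decomposition:
Bags: B1 = {a, c}  B2 = {a, b}
Tree: B1–B2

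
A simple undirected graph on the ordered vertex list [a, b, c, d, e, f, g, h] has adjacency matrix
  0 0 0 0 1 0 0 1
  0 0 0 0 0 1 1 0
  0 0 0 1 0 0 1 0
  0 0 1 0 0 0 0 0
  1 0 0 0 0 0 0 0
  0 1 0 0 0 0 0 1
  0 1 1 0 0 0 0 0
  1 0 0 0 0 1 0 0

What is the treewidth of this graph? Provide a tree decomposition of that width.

Treewidth 1.
One such decomposition:
Bags: B1 = {a, e}  B2 = {a, h}  B3 = {f, h}  B4 = {b, f}  B5 = {b, g}  B6 = {c, g}  B7 = {c, d}
Tree: B1–B2, B2–B3, B3–B4, B4–B5, B5–B6, B6–B7

Every bag has size at most 2, so the width is 2 − 1 = 1 and tw(G) ≤ 1. Since G has at least one edge (e.g. e–a), it is not an edgeless graph, so tw(G) ≥ 1. The upper and lower bounds meet at 1, so that is the treewidth.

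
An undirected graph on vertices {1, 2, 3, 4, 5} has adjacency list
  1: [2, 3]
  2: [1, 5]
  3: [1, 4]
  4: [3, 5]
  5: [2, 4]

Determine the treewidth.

A width-2 tree decomposition is:
Bags: B1 = {1, 2, 5}  B2 = {1, 3, 5}  B3 = {3, 4, 5}
Tree: B1–B2, B2–B3
Every bag has size at most 3, so the width is 3 − 1 = 2 and tw(G) ≤ 2. For the lower bound, G contains the cycle 5–2–1–3–4–5, so G is not a forest; only forests have treewidth ≤ 1, hence tw(G) ≥ 2. Hence tw(G) = 2 exactly.

2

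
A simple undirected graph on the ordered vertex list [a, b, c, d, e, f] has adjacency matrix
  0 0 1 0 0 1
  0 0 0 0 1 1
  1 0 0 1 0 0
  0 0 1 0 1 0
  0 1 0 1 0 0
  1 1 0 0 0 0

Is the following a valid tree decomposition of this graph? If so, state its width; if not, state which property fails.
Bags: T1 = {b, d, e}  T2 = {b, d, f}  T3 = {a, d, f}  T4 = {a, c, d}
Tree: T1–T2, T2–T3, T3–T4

Vertex coverage: the bags together contain {a, b, c, d, e, f}, the full vertex set. Edge coverage: each edge of G has both endpoints in at least one bag. Running intersection: for every vertex, the bags containing it form a connected subtree. All three properties hold, so this is a valid tree decomposition of width max|bag| − 1 = 2, and hence tw(G) ≤ 2.

Yes; width 2.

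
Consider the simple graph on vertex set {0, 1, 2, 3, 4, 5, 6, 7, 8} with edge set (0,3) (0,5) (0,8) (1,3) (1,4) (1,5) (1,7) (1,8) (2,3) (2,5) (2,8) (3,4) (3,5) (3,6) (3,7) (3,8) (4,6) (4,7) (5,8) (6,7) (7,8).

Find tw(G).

A width-3 tree decomposition is:
Bags: B1 = {1, 3, 7, 8}  B2 = {1, 3, 5, 8}  B3 = {2, 3, 5, 8}  B4 = {1, 3, 4, 7}  B5 = {0, 3, 5, 8}  B6 = {3, 4, 6, 7}
Tree: B1–B2, B2–B3, B1–B4, B2–B5, B4–B6
Each bag holds 4 vertices, so the decomposition has width 3, which upper-bounds the treewidth. On the other hand G contains the 4-clique {0, 3, 5, 8}. A clique must lie in a single bag of any decomposition, so no decomposition can have width below 3. The upper and lower bounds meet at 3, so that is the treewidth.

3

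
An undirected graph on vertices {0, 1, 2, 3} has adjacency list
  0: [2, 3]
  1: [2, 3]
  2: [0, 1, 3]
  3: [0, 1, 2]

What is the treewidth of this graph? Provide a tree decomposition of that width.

The largest bag has 3 vertices, giving width 2; this decomposition certifies tw(G) ≤ 2. Conversely, {0, 2, 3} is a clique of size 3, and the vertices of any clique must share a bag in every tree decomposition; so some bag has ≥ 3 vertices and tw(G) ≥ 2. Therefore the treewidth is 2.

Treewidth 2.
Bags: B1 = {1, 2, 3}  B2 = {0, 2, 3}
Tree: B1–B2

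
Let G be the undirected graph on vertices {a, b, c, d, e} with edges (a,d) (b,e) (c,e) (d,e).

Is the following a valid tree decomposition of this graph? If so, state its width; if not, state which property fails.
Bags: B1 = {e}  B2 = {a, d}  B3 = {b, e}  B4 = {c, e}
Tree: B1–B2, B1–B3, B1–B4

No — edge (d,e) lies in no bag.

A tree decomposition must satisfy three properties: every vertex lies in some bag; for every edge, both endpoints lie together in some bag; and for every vertex, the bags containing it form a connected subtree. Here edge (d,e) lies in no bag, so the decomposition is invalid.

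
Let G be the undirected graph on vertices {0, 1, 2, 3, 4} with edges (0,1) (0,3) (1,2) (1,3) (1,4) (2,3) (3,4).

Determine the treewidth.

A width-2 tree decomposition is:
Bags: B1 = {1, 2, 3}  B2 = {1, 3, 4}  B3 = {0, 1, 3}
Tree: B1–B2, B1–B3
The largest bag has 3 vertices, giving width 2; this decomposition certifies tw(G) ≤ 2. For the lower bound, the 3 vertices {0, 1, 3} are pairwise adjacent, and any tree decomposition puts a clique entirely inside one bag — forcing width ≥ 2. The upper and lower bounds meet at 2, so that is the treewidth.

2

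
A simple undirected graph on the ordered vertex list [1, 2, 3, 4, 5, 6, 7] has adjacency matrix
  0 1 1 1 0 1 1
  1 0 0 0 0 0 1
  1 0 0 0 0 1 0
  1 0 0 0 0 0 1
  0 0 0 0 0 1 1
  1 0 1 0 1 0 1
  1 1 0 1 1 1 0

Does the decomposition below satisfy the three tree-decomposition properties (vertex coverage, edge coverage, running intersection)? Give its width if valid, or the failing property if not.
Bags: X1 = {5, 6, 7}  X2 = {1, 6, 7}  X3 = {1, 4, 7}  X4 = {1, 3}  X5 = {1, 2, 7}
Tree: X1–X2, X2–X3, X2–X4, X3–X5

No — edge (6,3) lies in no bag.

A tree decomposition must satisfy three properties: every vertex lies in some bag; for every edge, both endpoints lie together in some bag; and for every vertex, the bags containing it form a connected subtree. Here edge (6,3) lies in no bag, so the decomposition is invalid.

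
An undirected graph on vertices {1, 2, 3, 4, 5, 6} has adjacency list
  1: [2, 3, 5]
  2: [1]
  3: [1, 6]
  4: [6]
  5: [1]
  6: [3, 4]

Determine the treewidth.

1

A width-1 tree decomposition is:
Bags: B1 = {3, 6}  B2 = {1, 3}  B3 = {4, 6}  B4 = {1, 5}  B5 = {1, 2}
Tree: B1–B2, B1–B3, B2–B4, B2–B5
Each bag holds 2 vertices, so the decomposition has width 1, which upper-bounds the treewidth. Any graph with an edge has treewidth ≥ 1, and G has the edge 6–3. The upper and lower bounds meet at 1, so that is the treewidth.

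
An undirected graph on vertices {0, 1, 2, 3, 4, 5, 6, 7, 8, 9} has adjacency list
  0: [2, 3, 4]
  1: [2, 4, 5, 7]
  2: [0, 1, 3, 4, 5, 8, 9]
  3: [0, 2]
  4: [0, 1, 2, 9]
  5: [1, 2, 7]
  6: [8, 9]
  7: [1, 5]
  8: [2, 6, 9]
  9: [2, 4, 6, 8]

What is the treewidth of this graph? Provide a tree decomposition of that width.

Treewidth 2.
One such decomposition:
Bags: B1 = {1, 2, 4}  B2 = {0, 2, 4}  B3 = {2, 4, 9}  B4 = {0, 2, 3}  B5 = {1, 2, 5}  B6 = {2, 8, 9}  B7 = {1, 5, 7}  B8 = {6, 8, 9}
Tree: B1–B2, B2–B3, B2–B4, B1–B5, B3–B6, B5–B7, B6–B8

Every bag has size at most 3, so the width is 3 − 1 = 2 and tw(G) ≤ 2. Conversely, {2, 8, 9} is a clique of size 3, and the vertices of any clique must share a bag in every tree decomposition; so some bag has ≥ 3 vertices and tw(G) ≥ 2. The upper and lower bounds meet at 2, so that is the treewidth.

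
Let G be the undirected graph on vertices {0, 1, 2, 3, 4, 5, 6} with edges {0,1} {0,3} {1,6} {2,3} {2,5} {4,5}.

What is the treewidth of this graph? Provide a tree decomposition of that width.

Every bag has size at most 2, so the width is 2 − 1 = 1 and tw(G) ≤ 1. Since G has at least one edge (e.g. 6–1), it is not an edgeless graph, so tw(G) ≥ 1. Therefore the treewidth is 1.

Treewidth 1.
Bags: B1 = {1, 6}  B2 = {0, 1}  B3 = {0, 3}  B4 = {2, 3}  B5 = {2, 5}  B6 = {4, 5}
Tree: B1–B2, B2–B3, B3–B4, B4–B5, B5–B6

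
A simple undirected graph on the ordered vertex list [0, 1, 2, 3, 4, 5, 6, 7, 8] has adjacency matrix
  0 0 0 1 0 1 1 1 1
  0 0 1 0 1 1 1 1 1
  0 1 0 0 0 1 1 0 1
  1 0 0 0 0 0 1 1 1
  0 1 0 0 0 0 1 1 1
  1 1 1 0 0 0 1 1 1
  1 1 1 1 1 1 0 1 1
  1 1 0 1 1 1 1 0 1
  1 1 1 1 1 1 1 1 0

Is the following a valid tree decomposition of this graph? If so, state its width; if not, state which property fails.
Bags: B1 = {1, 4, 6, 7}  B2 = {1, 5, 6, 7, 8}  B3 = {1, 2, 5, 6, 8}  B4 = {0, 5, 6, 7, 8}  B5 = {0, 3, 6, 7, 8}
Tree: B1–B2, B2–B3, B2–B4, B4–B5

No — edge (8,4) lies in no bag.

A tree decomposition must satisfy three properties: every vertex lies in some bag; for every edge, both endpoints lie together in some bag; and for every vertex, the bags containing it form a connected subtree. Here edge (8,4) lies in no bag, so the decomposition is invalid.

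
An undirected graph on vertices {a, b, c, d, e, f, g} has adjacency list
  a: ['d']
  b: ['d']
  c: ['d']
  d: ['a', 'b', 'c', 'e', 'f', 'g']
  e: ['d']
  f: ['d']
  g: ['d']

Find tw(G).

1

A width-1 tree decomposition is:
Bags: B1 = {d, f}  B2 = {d, e}  B3 = {c, d}  B4 = {b, d}  B5 = {a, d}  B6 = {d, g}
Tree: B1–B2, B1–B3, B1–B4, B3–B5, B1–B6
The largest bag has 2 vertices, giving width 1; this decomposition certifies tw(G) ≤ 1. Any graph with an edge has treewidth ≥ 1, and G has the edge d–f. Combining the bounds, tw(G) = 1.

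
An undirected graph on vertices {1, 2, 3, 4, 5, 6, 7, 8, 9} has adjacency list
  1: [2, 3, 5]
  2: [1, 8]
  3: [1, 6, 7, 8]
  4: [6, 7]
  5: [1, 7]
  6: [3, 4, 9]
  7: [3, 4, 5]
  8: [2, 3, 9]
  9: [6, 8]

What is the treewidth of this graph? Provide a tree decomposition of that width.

Each bag holds 4 vertices, so the decomposition has width 3, which upper-bounds the treewidth. For the lower bound: the 4 vertex sets {4,6,9}, {7}, {3}, {1,2,5,8} are disjoint, each induces a connected subgraph, and every pair is joined by at least one edge of G. Contracting each set to a single vertex therefore yields K_{4} as a minor, and since treewidth is minor-monotone, tw(G) ≥ tw(K_{4}) = 3. Combining the bounds, tw(G) = 3.

Treewidth 3.
One such decomposition:
Bags: B1 = {4, 6, 7, 9}  B2 = {3, 6, 7, 9}  B3 = {3, 7, 8, 9}  B4 = {3, 5, 7, 8}  B5 = {1, 3, 5, 8}  B6 = {1, 2, 5, 8}
Tree: B1–B2, B2–B3, B3–B4, B4–B5, B5–B6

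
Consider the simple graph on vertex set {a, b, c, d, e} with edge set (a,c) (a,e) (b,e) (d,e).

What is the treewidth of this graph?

A width-1 tree decomposition is:
Bags: B1 = {a, c}  B2 = {a, e}  B3 = {b, e}  B4 = {d, e}
Tree: B1–B2, B2–B3, B2–B4
The largest bag has 2 vertices, giving width 1; this decomposition certifies tw(G) ≤ 1. Any graph with an edge has treewidth ≥ 1, and G has the edge c–a. Therefore the treewidth is 1.

1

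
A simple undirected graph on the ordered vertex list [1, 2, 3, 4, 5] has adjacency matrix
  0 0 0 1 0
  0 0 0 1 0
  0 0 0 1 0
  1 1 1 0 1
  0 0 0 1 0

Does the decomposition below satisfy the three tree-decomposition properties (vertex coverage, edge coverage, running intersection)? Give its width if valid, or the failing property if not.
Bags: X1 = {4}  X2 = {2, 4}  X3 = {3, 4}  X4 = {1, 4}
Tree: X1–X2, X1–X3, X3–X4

No — vertex 5 appears in no bag.

A tree decomposition must satisfy three properties: every vertex lies in some bag; for every edge, both endpoints lie together in some bag; and for every vertex, the bags containing it form a connected subtree. Here vertex 5 appears in no bag, so the decomposition is invalid.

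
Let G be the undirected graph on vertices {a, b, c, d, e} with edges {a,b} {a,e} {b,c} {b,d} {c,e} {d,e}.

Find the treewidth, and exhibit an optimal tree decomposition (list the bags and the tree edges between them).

Treewidth 2.
One such decomposition:
Bags: B1 = {b, d, e}  B2 = {b, c, e}  B3 = {a, b, e}
Tree: B1–B2, B2–B3

Each bag holds 3 vertices, so the decomposition has width 2, which upper-bounds the treewidth. The edges b–d–e–c–b form a cycle, so G is not a tree and its treewidth is at least 2. The upper and lower bounds meet at 2, so that is the treewidth.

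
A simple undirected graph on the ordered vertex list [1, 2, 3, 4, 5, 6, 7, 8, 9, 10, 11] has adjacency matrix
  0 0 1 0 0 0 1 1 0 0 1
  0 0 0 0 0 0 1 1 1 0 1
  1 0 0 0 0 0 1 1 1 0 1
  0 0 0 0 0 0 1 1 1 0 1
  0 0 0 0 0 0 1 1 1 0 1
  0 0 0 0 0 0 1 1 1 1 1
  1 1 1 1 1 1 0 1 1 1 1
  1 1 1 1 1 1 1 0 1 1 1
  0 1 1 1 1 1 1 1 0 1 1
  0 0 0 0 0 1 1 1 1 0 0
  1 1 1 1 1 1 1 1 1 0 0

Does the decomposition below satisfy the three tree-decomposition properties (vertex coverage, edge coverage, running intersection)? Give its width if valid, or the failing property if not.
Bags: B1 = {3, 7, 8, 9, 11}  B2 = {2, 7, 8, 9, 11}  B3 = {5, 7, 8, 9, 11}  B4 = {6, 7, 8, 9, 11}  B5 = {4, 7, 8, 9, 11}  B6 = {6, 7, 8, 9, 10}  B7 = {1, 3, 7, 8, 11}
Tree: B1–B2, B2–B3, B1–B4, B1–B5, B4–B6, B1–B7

Every vertex of G appears in some bag (union = {1, 2, 3, 4, 5, 6, 7, 8, 9, 10, 11}); every edge is covered by a bag; and for each vertex v the set of bags containing v is connected in the bag tree. The decomposition is therefore valid. The largest bag has 5 vertices, so the width is 4.

Yes; width 4.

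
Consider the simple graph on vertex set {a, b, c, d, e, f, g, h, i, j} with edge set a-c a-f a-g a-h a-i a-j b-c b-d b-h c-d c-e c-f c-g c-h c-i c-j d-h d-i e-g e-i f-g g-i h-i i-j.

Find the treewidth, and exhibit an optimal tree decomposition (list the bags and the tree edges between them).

Treewidth 3.
Bags: B1 = {a, c, i, j}  B2 = {a, c, g, i}  B3 = {c, e, g, i}  B4 = {a, c, h, i}  B5 = {a, c, f, g}  B6 = {c, d, h, i}  B7 = {b, c, d, h}
Tree: B1–B2, B2–B3, B1–B4, B2–B5, B4–B6, B6–B7

The largest bag has 4 vertices, giving width 3; this decomposition certifies tw(G) ≤ 3. For the lower bound, the 4 vertices {a, c, f, g} are pairwise adjacent, and any tree decomposition puts a clique entirely inside one bag — forcing width ≥ 3. Combining the bounds, tw(G) = 3.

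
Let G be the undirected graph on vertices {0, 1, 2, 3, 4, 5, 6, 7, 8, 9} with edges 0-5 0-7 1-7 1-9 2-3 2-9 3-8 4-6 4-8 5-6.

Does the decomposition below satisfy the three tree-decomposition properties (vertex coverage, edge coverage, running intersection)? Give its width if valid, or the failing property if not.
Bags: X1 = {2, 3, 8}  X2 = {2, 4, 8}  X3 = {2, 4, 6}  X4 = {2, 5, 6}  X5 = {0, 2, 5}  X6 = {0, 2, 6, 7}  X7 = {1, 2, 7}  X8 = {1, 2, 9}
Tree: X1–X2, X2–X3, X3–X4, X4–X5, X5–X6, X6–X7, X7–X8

No — bags containing vertex 6 are not connected in the tree.

A tree decomposition must satisfy three properties: every vertex lies in some bag; for every edge, both endpoints lie together in some bag; and for every vertex, the bags containing it form a connected subtree. Here bags containing vertex 6 are not connected in the tree, so the decomposition is invalid.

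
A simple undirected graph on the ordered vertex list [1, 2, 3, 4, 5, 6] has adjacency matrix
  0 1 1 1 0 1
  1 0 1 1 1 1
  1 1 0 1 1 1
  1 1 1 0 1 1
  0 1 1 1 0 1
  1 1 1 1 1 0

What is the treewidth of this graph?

A width-4 tree decomposition is:
Bags: B1 = {1, 2, 3, 4, 6}  B2 = {2, 3, 4, 5, 6}
Tree: B1–B2
Each bag holds 5 vertices, so the decomposition has width 4, which upper-bounds the treewidth. For the lower bound, the 5 vertices {1, 2, 3, 4, 6} are pairwise adjacent, and any tree decomposition puts a clique entirely inside one bag — forcing width ≥ 4. Combining the bounds, tw(G) = 4.

4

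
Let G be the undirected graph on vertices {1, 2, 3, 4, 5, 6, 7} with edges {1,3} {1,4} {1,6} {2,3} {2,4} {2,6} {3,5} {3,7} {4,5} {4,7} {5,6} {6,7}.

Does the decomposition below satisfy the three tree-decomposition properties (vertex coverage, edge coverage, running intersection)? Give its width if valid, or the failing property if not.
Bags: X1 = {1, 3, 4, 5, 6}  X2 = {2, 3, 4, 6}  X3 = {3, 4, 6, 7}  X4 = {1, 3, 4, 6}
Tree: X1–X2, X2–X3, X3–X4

No — bags containing vertex 1 are not connected in the tree.

A tree decomposition must satisfy three properties: every vertex lies in some bag; for every edge, both endpoints lie together in some bag; and for every vertex, the bags containing it form a connected subtree. Here bags containing vertex 1 are not connected in the tree, so the decomposition is invalid.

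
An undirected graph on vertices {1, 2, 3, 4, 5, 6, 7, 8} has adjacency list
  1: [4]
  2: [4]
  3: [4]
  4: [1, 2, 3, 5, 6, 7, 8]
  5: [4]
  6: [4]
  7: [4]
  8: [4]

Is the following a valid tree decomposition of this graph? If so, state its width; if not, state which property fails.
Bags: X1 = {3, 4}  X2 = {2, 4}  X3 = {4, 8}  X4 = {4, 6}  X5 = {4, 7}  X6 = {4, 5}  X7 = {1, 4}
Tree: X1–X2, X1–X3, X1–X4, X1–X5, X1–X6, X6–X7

Vertex coverage: the bags together contain {1, 2, 3, 4, 5, 6, 7, 8}, the full vertex set. Edge coverage: each edge of G has both endpoints in at least one bag. Running intersection: for every vertex, the bags containing it form a connected subtree. All three properties hold, so this is a valid tree decomposition of width max|bag| − 1 = 1, and hence tw(G) ≤ 1.

Yes; width 1.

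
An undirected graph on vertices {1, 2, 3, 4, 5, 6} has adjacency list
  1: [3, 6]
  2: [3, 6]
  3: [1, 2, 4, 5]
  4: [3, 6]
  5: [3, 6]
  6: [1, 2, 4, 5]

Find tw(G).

2

A width-2 tree decomposition is:
Bags: B1 = {3, 4, 6}  B2 = {2, 3, 6}  B3 = {3, 5, 6}  B4 = {1, 3, 6}
Tree: B1–B2, B2–B3, B3–B4
Every bag has size at most 3, so the width is 3 − 1 = 2 and tw(G) ≤ 2. For the lower bound, G contains the cycle 3–4–6–2–3, so G is not a forest; only forests have treewidth ≤ 1, hence tw(G) ≥ 2. The upper and lower bounds meet at 2, so that is the treewidth.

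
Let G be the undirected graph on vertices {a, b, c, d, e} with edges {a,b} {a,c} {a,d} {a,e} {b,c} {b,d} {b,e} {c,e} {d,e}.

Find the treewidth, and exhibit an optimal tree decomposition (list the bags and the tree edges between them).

Treewidth 3.
Bags: B1 = {a, b, d, e}  B2 = {a, b, c, e}
Tree: B1–B2

The largest bag has 4 vertices, giving width 3; this decomposition certifies tw(G) ≤ 3. For the lower bound, the 4 vertices {a, b, d, e} are pairwise adjacent, and any tree decomposition puts a clique entirely inside one bag — forcing width ≥ 3. Combining the bounds, tw(G) = 3.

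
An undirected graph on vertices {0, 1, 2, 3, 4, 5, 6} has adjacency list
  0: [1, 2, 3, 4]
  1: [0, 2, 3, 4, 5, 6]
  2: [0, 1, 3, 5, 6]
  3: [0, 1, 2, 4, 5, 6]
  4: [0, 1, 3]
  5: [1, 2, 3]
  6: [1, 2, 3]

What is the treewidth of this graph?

3

A width-3 tree decomposition is:
Bags: B1 = {1, 2, 3, 5}  B2 = {0, 1, 2, 3}  B3 = {0, 1, 3, 4}  B4 = {1, 2, 3, 6}
Tree: B1–B2, B2–B3, B2–B4
Each bag holds 4 vertices, so the decomposition has width 3, which upper-bounds the treewidth. Conversely, {0, 1, 2, 3} is a clique of size 4, and the vertices of any clique must share a bag in every tree decomposition; so some bag has ≥ 4 vertices and tw(G) ≥ 3. Combining the bounds, tw(G) = 3.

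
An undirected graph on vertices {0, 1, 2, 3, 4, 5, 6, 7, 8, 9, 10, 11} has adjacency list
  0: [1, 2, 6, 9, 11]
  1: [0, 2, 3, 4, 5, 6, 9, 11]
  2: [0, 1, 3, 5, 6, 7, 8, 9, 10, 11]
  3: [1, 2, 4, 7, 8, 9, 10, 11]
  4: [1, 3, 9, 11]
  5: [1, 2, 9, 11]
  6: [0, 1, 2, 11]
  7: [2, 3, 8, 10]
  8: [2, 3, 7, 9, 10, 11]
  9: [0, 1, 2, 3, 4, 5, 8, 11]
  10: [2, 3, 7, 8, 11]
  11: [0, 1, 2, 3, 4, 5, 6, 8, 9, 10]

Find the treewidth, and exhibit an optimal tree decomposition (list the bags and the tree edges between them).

Each bag holds 5 vertices, so the decomposition has width 4, which upper-bounds the treewidth. On the other hand G contains the 5-clique {2, 3, 8, 9, 11}. A clique must lie in a single bag of any decomposition, so no decomposition can have width below 4. Hence tw(G) = 4 exactly.

Treewidth 4.
One such decomposition:
Bags: B1 = {1, 2, 3, 9, 11}  B2 = {1, 3, 4, 9, 11}  B3 = {0, 1, 2, 9, 11}  B4 = {2, 3, 8, 9, 11}  B5 = {2, 3, 8, 10, 11}  B6 = {1, 2, 5, 9, 11}  B7 = {2, 3, 7, 8, 10}  B8 = {0, 1, 2, 6, 11}
Tree: B1–B2, B1–B3, B1–B4, B4–B5, B3–B6, B5–B7, B3–B8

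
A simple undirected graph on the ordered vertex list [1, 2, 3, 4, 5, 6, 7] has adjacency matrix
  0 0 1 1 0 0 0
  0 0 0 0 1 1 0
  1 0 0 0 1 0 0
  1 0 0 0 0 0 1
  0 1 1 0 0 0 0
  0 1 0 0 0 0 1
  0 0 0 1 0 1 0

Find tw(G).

2

A width-2 tree decomposition is:
Bags: B1 = {1, 4, 7}  B2 = {1, 3, 7}  B3 = {3, 5, 7}  B4 = {2, 5, 7}  B5 = {2, 6, 7}
Tree: B1–B2, B2–B3, B3–B4, B4–B5
The largest bag has 3 vertices, giving width 2; this decomposition certifies tw(G) ≤ 2. The edges 7–4–1–3–5–2–6–7 form a cycle, so G is not a tree and its treewidth is at least 2. Therefore the treewidth is 2.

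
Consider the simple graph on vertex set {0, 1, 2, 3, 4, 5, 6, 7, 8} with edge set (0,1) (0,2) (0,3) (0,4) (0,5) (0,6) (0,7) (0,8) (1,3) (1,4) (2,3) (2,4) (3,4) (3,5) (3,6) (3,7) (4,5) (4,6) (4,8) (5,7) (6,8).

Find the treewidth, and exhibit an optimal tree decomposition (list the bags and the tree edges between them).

Treewidth 3.
One optimal decomposition is:
Bags: B1 = {0, 3, 4, 5}  B2 = {0, 2, 3, 4}  B3 = {0, 1, 3, 4}  B4 = {0, 3, 5, 7}  B5 = {0, 3, 4, 6}  B6 = {0, 4, 6, 8}
Tree: B1–B2, B1–B3, B1–B4, B1–B5, B5–B6

The largest bag has 4 vertices, giving width 3; this decomposition certifies tw(G) ≤ 3. Conversely, {0, 4, 6, 8} is a clique of size 4, and the vertices of any clique must share a bag in every tree decomposition; so some bag has ≥ 4 vertices and tw(G) ≥ 3. Hence tw(G) = 3 exactly.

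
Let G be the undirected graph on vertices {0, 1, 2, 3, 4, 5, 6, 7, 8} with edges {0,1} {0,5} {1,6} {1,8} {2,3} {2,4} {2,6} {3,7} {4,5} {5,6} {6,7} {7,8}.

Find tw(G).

A width-3 tree decomposition is:
Bags: B1 = {2, 3, 4, 7}  B2 = {2, 4, 6, 7}  B3 = {4, 5, 6, 7}  B4 = {5, 6, 7, 8}  B5 = {1, 5, 6, 8}  B6 = {0, 1, 5, 8}
Tree: B1–B2, B2–B3, B3–B4, B4–B5, B5–B6
Each bag holds 4 vertices, so the decomposition has width 3, which upper-bounds the treewidth. For the lower bound: the 4 vertex sets {2,3,4}, {7}, {6}, {0,1,5,8} are disjoint, each induces a connected subgraph, and every pair is joined by at least one edge of G. Contracting each set to a single vertex therefore yields K_{4} as a minor, and since treewidth is minor-monotone, tw(G) ≥ tw(K_{4}) = 3. Combining the bounds, tw(G) = 3.

3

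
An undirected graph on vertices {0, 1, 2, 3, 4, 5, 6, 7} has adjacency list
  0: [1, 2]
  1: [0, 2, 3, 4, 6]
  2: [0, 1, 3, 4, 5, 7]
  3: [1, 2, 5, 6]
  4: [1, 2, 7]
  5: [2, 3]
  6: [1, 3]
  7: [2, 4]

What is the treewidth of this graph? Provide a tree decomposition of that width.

The largest bag has 3 vertices, giving width 2; this decomposition certifies tw(G) ≤ 2. On the other hand G contains the 3-clique {0, 1, 2}. A clique must lie in a single bag of any decomposition, so no decomposition can have width below 2. Therefore the treewidth is 2.

Treewidth 2.
One optimal decomposition is:
Bags: B1 = {1, 2, 3}  B2 = {0, 1, 2}  B3 = {2, 3, 5}  B4 = {1, 2, 4}  B5 = {1, 3, 6}  B6 = {2, 4, 7}
Tree: B1–B2, B1–B3, B1–B4, B1–B5, B4–B6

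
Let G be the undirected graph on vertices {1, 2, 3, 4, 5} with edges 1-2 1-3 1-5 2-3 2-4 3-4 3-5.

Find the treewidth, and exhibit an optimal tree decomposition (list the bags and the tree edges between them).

Treewidth 2.
One such decomposition:
Bags: B1 = {1, 2, 3}  B2 = {1, 3, 5}  B3 = {2, 3, 4}
Tree: B1–B2, B1–B3

The largest bag has 3 vertices, giving width 2; this decomposition certifies tw(G) ≤ 2. On the other hand G contains the 3-clique {1, 2, 3}. A clique must lie in a single bag of any decomposition, so no decomposition can have width below 2. Hence tw(G) = 2 exactly.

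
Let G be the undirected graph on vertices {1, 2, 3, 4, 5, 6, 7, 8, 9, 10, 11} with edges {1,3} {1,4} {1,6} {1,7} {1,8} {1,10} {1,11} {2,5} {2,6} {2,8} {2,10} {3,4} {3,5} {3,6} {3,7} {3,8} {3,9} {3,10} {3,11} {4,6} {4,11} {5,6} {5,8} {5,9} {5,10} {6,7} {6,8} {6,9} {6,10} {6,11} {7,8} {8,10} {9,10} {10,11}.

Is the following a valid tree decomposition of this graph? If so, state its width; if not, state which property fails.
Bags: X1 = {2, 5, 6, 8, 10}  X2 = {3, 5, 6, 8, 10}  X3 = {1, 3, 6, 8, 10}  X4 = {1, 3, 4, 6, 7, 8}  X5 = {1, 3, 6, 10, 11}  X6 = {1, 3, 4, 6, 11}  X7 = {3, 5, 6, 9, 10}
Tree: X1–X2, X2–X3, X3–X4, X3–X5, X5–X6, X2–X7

No — bags containing vertex 4 are not connected in the tree.

A tree decomposition must satisfy three properties: every vertex lies in some bag; for every edge, both endpoints lie together in some bag; and for every vertex, the bags containing it form a connected subtree. Here bags containing vertex 4 are not connected in the tree, so the decomposition is invalid.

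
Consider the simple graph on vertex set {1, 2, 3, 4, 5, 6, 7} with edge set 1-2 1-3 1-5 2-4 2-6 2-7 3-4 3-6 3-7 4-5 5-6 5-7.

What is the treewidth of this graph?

3

A width-3 tree decomposition is:
Bags: B1 = {1, 2, 3, 5}  B2 = {2, 3, 5, 6}  B3 = {2, 3, 4, 5}  B4 = {2, 3, 5, 7}
Tree: B1–B2, B2–B3, B3–B4
Each bag holds 4 vertices, so the decomposition has width 3, which upper-bounds the treewidth. For the lower bound: the 4 vertex sets {1,2}, {5,6}, {3}, {4} are disjoint, each induces a connected subgraph, and every pair is joined by at least one edge of G. Contracting each set to a single vertex therefore yields K_{4} as a minor, and since treewidth is minor-monotone, tw(G) ≥ tw(K_{4}) = 3. Combining the bounds, tw(G) = 3.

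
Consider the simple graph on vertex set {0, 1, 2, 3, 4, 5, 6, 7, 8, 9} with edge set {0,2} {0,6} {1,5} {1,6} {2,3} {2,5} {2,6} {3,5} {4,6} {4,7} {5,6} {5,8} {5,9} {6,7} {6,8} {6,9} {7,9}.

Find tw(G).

A width-2 tree decomposition is:
Bags: B1 = {5, 6, 9}  B2 = {1, 5, 6}  B3 = {2, 5, 6}  B4 = {6, 7, 9}  B5 = {0, 2, 6}  B6 = {5, 6, 8}  B7 = {2, 3, 5}  B8 = {4, 6, 7}
Tree: B1–B2, B2–B3, B1–B4, B3–B5, B2–B6, B3–B7, B4–B8
Each bag holds 3 vertices, so the decomposition has width 2, which upper-bounds the treewidth. For the lower bound, the 3 vertices {2, 3, 5} are pairwise adjacent, and any tree decomposition puts a clique entirely inside one bag — forcing width ≥ 2. Therefore the treewidth is 2.

2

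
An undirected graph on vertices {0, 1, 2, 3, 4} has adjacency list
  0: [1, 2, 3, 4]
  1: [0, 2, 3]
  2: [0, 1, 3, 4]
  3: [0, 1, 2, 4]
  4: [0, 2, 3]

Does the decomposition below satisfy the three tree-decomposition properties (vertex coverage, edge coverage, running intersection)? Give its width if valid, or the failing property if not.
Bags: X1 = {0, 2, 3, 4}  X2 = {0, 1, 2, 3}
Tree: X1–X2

Every vertex of G appears in some bag (union = {0, 1, 2, 3, 4}); every edge is covered by a bag; and for each vertex v the set of bags containing v is connected in the bag tree. The decomposition is therefore valid. The largest bag has 4 vertices, so the width is 3.

Yes; width 3.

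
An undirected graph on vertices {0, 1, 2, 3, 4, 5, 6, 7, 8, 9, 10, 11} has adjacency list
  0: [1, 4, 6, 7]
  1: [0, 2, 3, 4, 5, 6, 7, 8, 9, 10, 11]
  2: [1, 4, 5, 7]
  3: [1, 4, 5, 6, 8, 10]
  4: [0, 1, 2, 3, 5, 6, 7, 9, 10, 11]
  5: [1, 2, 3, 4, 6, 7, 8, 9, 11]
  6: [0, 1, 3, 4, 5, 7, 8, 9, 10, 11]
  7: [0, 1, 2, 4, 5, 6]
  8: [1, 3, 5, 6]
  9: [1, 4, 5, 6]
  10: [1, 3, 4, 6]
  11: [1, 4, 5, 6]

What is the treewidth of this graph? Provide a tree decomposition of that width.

Every bag has size at most 5, so the width is 5 − 1 = 4 and tw(G) ≤ 4. Conversely, {1, 3, 5, 6, 8} is a clique of size 5, and the vertices of any clique must share a bag in every tree decomposition; so some bag has ≥ 5 vertices and tw(G) ≥ 4. Therefore the treewidth is 4.

Treewidth 4.
Bags: B1 = {1, 3, 4, 5, 6}  B2 = {1, 4, 5, 6, 7}  B3 = {1, 3, 4, 6, 10}  B4 = {1, 2, 4, 5, 7}  B5 = {1, 4, 5, 6, 11}  B6 = {1, 3, 5, 6, 8}  B7 = {0, 1, 4, 6, 7}  B8 = {1, 4, 5, 6, 9}
Tree: B1–B2, B1–B3, B2–B4, B2–B5, B1–B6, B2–B7, B1–B8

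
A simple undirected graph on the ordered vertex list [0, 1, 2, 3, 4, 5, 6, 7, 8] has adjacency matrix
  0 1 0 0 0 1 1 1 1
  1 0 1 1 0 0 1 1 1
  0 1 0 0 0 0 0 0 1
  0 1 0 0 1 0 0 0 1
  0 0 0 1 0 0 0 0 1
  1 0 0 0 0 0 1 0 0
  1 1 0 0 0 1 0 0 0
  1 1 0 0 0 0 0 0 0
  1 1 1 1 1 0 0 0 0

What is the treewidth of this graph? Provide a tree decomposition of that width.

Every bag has size at most 3, so the width is 3 − 1 = 2 and tw(G) ≤ 2. For the lower bound, the 3 vertices {0, 1, 8} are pairwise adjacent, and any tree decomposition puts a clique entirely inside one bag — forcing width ≥ 2. Hence tw(G) = 2 exactly.

Treewidth 2.
Bags: B1 = {0, 5, 6}  B2 = {0, 1, 6}  B3 = {0, 1, 8}  B4 = {1, 3, 8}  B5 = {3, 4, 8}  B6 = {0, 1, 7}  B7 = {1, 2, 8}
Tree: B1–B2, B2–B3, B3–B4, B4–B5, B2–B6, B3–B7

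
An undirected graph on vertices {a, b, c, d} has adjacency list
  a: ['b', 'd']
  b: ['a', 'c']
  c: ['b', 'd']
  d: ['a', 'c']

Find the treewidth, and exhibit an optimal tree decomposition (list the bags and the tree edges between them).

The largest bag has 3 vertices, giving width 2; this decomposition certifies tw(G) ≤ 2. The edges c–d–a–b–c form a cycle, so G is not a tree and its treewidth is at least 2. Combining the bounds, tw(G) = 2.

Treewidth 2.
Bags: B1 = {a, c, d}  B2 = {a, b, c}
Tree: B1–B2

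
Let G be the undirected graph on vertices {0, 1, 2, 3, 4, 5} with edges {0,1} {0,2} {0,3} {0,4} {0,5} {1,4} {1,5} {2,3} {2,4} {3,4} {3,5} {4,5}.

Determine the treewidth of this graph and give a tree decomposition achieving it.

Treewidth 3.
One optimal decomposition is:
Bags: B1 = {0, 3, 4, 5}  B2 = {0, 2, 3, 4}  B3 = {0, 1, 4, 5}
Tree: B1–B2, B1–B3

The largest bag has 4 vertices, giving width 3; this decomposition certifies tw(G) ≤ 3. For the lower bound, the 4 vertices {0, 1, 4, 5} are pairwise adjacent, and any tree decomposition puts a clique entirely inside one bag — forcing width ≥ 3. Therefore the treewidth is 3.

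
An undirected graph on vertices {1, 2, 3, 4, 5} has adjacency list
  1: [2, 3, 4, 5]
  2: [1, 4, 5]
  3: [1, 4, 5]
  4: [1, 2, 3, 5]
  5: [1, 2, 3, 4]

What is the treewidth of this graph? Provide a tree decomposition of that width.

Every bag has size at most 4, so the width is 4 − 1 = 3 and tw(G) ≤ 3. For the lower bound, the 4 vertices {1, 2, 4, 5} are pairwise adjacent, and any tree decomposition puts a clique entirely inside one bag — forcing width ≥ 3. Hence tw(G) = 3 exactly.

Treewidth 3.
One optimal decomposition is:
Bags: B1 = {1, 3, 4, 5}  B2 = {1, 2, 4, 5}
Tree: B1–B2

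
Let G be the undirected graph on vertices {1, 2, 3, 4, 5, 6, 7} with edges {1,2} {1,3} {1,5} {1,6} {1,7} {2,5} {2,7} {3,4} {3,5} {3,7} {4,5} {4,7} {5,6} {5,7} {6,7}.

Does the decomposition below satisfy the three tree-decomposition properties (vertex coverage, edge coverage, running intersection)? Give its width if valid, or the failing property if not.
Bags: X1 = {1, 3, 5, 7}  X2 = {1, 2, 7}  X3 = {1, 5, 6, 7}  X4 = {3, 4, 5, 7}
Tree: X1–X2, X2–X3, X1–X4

A tree decomposition must satisfy three properties: every vertex lies in some bag; for every edge, both endpoints lie together in some bag; and for every vertex, the bags containing it form a connected subtree. Here edge (5,2) lies in no bag, so the decomposition is invalid.

No — edge (5,2) lies in no bag.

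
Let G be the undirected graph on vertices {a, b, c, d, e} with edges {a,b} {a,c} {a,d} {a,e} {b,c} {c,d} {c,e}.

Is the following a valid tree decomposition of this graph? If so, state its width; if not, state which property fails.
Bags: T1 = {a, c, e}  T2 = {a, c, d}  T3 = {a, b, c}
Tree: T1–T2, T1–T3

Yes; width 2.

Checking the three conditions: (i) the bags cover all of {a, b, c, d, e}; (ii) for each edge, some bag contains both endpoints; (iii) the bags containing any fixed vertex form a subtree. All hold, so the decomposition is valid with width 3 − 1 = 2.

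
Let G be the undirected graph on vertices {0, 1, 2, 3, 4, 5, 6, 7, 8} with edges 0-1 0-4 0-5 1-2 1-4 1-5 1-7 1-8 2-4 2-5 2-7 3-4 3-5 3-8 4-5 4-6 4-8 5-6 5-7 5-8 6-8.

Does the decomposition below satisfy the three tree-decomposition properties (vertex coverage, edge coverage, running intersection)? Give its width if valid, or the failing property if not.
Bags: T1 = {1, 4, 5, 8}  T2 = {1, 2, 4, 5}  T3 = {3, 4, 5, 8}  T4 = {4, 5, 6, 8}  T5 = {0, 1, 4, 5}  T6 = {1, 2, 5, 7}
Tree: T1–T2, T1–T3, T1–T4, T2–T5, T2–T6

Yes; width 3.

Every vertex of G appears in some bag (union = {0, 1, 2, 3, 4, 5, 6, 7, 8}); every edge is covered by a bag; and for each vertex v the set of bags containing v is connected in the bag tree. The decomposition is therefore valid. The largest bag has 4 vertices, so the width is 3.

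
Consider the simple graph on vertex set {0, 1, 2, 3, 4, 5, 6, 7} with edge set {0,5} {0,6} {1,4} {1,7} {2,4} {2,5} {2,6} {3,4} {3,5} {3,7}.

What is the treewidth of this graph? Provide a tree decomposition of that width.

Treewidth 2.
Bags: B1 = {0, 2, 6}  B2 = {0, 2, 5}  B3 = {2, 4, 5}  B4 = {3, 4, 5}  B5 = {1, 3, 4}  B6 = {1, 3, 7}
Tree: B1–B2, B2–B3, B3–B4, B4–B5, B5–B6

Each bag holds 3 vertices, so the decomposition has width 2, which upper-bounds the treewidth. Since 6–0–5–2–6 is a cycle in G, G is not acyclic. Forests are exactly the graphs of treewidth ≤ 1, so tw(G) ≥ 2. Combining the bounds, tw(G) = 2.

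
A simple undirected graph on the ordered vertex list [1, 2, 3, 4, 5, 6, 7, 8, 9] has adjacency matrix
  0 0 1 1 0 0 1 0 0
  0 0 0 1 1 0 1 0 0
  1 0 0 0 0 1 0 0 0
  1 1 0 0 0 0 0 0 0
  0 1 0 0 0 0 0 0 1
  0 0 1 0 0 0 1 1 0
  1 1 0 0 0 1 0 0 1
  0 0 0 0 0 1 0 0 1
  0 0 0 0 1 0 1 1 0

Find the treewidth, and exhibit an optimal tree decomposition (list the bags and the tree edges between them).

Treewidth 3.
One optimal decomposition is:
Bags: B1 = {2, 4, 5, 9}  B2 = {2, 4, 7, 9}  B3 = {1, 4, 7, 9}  B4 = {1, 7, 8, 9}  B5 = {1, 6, 7, 8}  B6 = {1, 3, 6, 8}
Tree: B1–B2, B2–B3, B3–B4, B4–B5, B5–B6

The largest bag has 4 vertices, giving width 3; this decomposition certifies tw(G) ≤ 3. For the lower bound: the 4 vertex sets {2,4,5}, {9}, {7}, {1,3,6,8} are disjoint, each induces a connected subgraph, and every pair is joined by at least one edge of G. Contracting each set to a single vertex therefore yields K_{4} as a minor, and since treewidth is minor-monotone, tw(G) ≥ tw(K_{4}) = 3. Hence tw(G) = 3 exactly.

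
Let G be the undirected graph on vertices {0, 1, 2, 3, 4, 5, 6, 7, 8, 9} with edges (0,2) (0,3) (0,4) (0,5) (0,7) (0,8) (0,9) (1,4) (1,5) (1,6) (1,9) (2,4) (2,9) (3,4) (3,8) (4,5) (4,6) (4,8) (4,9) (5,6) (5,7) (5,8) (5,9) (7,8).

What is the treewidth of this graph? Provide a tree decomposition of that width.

The largest bag has 4 vertices, giving width 3; this decomposition certifies tw(G) ≤ 3. For the lower bound, the 4 vertices {0, 2, 4, 9} are pairwise adjacent, and any tree decomposition puts a clique entirely inside one bag — forcing width ≥ 3. The upper and lower bounds meet at 3, so that is the treewidth.

Treewidth 3.
Bags: B1 = {0, 2, 4, 9}  B2 = {0, 4, 5, 9}  B3 = {0, 4, 5, 8}  B4 = {1, 4, 5, 9}  B5 = {0, 3, 4, 8}  B6 = {1, 4, 5, 6}  B7 = {0, 5, 7, 8}
Tree: B1–B2, B2–B3, B2–B4, B3–B5, B4–B6, B3–B7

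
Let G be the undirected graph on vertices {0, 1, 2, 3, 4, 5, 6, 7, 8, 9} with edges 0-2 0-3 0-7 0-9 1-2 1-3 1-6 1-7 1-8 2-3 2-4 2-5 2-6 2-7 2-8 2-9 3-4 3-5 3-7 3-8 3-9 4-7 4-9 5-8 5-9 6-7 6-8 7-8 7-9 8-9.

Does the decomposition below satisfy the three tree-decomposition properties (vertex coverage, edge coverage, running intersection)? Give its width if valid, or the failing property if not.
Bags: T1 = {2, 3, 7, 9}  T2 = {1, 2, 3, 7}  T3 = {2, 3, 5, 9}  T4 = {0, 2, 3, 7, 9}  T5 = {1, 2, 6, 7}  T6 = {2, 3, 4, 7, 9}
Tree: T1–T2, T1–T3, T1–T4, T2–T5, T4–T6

A tree decomposition must satisfy three properties: every vertex lies in some bag; for every edge, both endpoints lie together in some bag; and for every vertex, the bags containing it form a connected subtree. Here vertex 8 appears in no bag, so the decomposition is invalid.

No — vertex 8 appears in no bag.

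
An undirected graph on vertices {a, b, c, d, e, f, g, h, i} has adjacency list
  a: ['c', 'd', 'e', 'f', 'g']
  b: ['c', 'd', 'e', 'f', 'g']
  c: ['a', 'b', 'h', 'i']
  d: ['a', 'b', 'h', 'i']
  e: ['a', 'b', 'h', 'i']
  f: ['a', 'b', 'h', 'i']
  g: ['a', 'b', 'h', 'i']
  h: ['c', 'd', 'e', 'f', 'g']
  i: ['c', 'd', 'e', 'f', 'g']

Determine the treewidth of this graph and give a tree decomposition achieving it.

Every bag has size at most 5, so the width is 5 − 1 = 4 and tw(G) ≤ 4. For the lower bound: the 5 vertex sets {a,c}, {g,i}, {f,h}, {b}, {d} are disjoint, each induces a connected subgraph, and every pair is joined by at least one edge of G. Contracting each set to a single vertex therefore yields K_{5} as a minor, and since treewidth is minor-monotone, tw(G) ≥ tw(K_{5}) = 4. Therefore the treewidth is 4.

Treewidth 4.
One such decomposition:
Bags: B1 = {a, b, c, h, i}  B2 = {a, b, g, h, i}  B3 = {a, b, f, h, i}  B4 = {a, b, d, h, i}  B5 = {a, b, e, h, i}
Tree: B1–B2, B2–B3, B3–B4, B4–B5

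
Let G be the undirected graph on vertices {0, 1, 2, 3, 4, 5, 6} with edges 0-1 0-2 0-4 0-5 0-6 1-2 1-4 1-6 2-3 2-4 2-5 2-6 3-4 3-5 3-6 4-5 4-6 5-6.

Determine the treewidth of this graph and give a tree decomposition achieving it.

Each bag holds 5 vertices, so the decomposition has width 4, which upper-bounds the treewidth. Conversely, {0, 1, 2, 4, 6} is a clique of size 5, and the vertices of any clique must share a bag in every tree decomposition; so some bag has ≥ 5 vertices and tw(G) ≥ 4. Combining the bounds, tw(G) = 4.

Treewidth 4.
Bags: B1 = {2, 3, 4, 5, 6}  B2 = {0, 2, 4, 5, 6}  B3 = {0, 1, 2, 4, 6}
Tree: B1–B2, B2–B3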